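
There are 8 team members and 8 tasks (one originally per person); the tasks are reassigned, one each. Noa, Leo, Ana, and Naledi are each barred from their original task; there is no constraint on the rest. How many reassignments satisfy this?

Inclusion-exclusion on the 4 forbidden self-matches:
Σ_{j=0}^{4} (-1)^j C(4,j)(8-j)!
= C(4,0)·8! - C(4,1)·7! + C(4,2)·6! - C(4,3)·5! + C(4,4)·4!
= 40320 - 20160 + 4320 - 480 + 24
= 24024

24024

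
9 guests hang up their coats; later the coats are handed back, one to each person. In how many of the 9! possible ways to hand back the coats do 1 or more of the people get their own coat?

# with exactly i fixed is C(9,i)·!(9-i); sum over i=1..9:
  i=1: C(9,1)·!8 = 9·14833 = 133497
  i=2: C(9,2)·!7 = 36·1854 = 66744
  i=3: C(9,3)·!6 = 84·265 = 22260
  i=4: C(9,4)·!5 = 126·44 = 5544
  i=5: C(9,5)·!4 = 126·9 = 1134
  i=6: C(9,6)·!3 = 84·2 = 168
  i=7: C(9,7)·!2 = 36·1 = 36
  i=8: C(9,8)·!1 = 9·0 = 0
  i=9: C(9,9)·!0 = 1·1 = 1
Total = 229384.

229384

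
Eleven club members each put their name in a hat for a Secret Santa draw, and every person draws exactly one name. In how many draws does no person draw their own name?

The subfactorial !11 = [11!/e] (nearest integer).
11! = 39916800, and 39916800/e ≈ 14684570.08, so !11 = 14684570.

14684570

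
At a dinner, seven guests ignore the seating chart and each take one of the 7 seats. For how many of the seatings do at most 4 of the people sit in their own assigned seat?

5018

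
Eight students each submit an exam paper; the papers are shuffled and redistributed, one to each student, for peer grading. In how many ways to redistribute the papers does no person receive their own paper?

14833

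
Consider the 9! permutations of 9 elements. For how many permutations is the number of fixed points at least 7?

# with exactly i fixed is C(9,i)·!(9-i); sum over i=7..9:
  i=7: C(9,7)·!2 = 36·1 = 36
  i=8: C(9,8)·!1 = 9·0 = 0
  i=9: C(9,9)·!0 = 1·1 = 1
Total = 37.

37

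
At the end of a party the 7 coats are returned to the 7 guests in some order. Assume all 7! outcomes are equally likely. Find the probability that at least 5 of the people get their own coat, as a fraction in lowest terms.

Favorable outcomes: Σ_{i≥5} C(7,i)·!(7-i) = 21·1 + 7·0 + 1·1 = 22.
Total outcomes: 7! = 5040.
Probability = 22/5040 = 11/2520.

11/2520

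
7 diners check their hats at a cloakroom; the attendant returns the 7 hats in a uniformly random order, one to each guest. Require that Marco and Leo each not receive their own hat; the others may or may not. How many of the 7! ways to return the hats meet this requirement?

Inclusion-exclusion on the 2 forbidden self-matches:
Σ_{j=0}^{2} (-1)^j C(2,j)(7-j)!
= C(2,0)·7! - C(2,1)·6! + C(2,2)·5!
= 5040 - 1440 + 120
= 3720

3720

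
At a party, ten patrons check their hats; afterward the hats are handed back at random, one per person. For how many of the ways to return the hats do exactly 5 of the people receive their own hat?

Pick the 5 fixed positions: C(10,5) = 252 ways.
The remaining 5 must be deranged: !5 = 44.
Total: 252 × 44 = 11088.

11088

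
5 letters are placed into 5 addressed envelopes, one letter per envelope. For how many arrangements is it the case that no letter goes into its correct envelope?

44

Recurrence: !5 = 4·(!4 + !3).
!5 = 4·(9 + 2) = 4·11 = 44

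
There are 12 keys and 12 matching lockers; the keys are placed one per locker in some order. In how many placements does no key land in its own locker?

!12 is the nearest integer to 12!/e.
12! = 479001600, and 479001600/e ≈ 176214840.93, so !12 = 176214841.

176214841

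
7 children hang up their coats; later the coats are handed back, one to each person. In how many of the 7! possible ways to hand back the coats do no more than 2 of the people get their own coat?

Sum C(7,i)·!(7-i) for i = 0..2:
  i=0: C(7,0)·!7 = 1·1854 = 1854
  i=1: C(7,1)·!6 = 7·265 = 1855
  i=2: C(7,2)·!5 = 21·44 = 924
Total = 4633.

4633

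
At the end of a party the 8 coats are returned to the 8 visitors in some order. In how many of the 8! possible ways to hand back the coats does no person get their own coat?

14833

By inclusion-exclusion, !8 = Σ (-1)^k · 8!/k! for k=0..8
= 8! - 8!/1! + 8!/2! - 8!/3! + 8!/4! - 8!/5! + 8!/6! - 8!/7! + 8!/8!
= 40320 - 40320 + 20160 - 6720 + 1680 - 336 + 56 - 8 + 1
= 14833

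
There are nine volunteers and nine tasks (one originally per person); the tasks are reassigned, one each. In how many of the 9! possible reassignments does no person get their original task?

133496

!9 is the nearest integer to 9!/e.
9! = 362880, and 362880/e ≈ 133496.09, so !9 = 133496.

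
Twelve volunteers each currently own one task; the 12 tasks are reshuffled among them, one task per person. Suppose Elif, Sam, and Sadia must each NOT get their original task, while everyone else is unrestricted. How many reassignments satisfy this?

369774720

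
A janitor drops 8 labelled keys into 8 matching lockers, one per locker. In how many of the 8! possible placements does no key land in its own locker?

14833

!8 is the nearest integer to 8!/e.
8! = 40320, and 40320/e ≈ 14832.90, so !8 = 14833.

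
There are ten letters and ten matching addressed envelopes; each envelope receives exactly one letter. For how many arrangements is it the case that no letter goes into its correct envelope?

By inclusion-exclusion, !10 = Σ (-1)^k · 10!/k! for k=0..10
= 10! - 10!/1! + 10!/2! - 10!/3! + 10!/4! - 10!/5! + 10!/6! - 10!/7! + 10!/8! - 10!/9! + 10!/10!
= 3628800 - 3628800 + 1814400 - 604800 + 151200 - 30240 + 5040 - 720 + 90 - 10 + 1
= 1334961

1334961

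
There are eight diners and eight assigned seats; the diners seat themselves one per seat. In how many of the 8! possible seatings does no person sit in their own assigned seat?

The number of derangements of 8 is !8 = Σ_{k=0}^{8} (-1)^k·8!/k!
= 8! - 8!/1! + 8!/2! - 8!/3! + 8!/4! - 8!/5! + 8!/6! - 8!/7! + 8!/8!
= 40320 - 40320 + 20160 - 6720 + 1680 - 336 + 56 - 8 + 1
= 14833

14833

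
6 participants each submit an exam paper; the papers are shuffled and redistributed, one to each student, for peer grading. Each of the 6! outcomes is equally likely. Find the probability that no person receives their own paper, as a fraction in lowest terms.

53/144

Favorable outcomes: !6 = 265.
Total outcomes: 6! = 720.
Probability = 265/720 = 53/144.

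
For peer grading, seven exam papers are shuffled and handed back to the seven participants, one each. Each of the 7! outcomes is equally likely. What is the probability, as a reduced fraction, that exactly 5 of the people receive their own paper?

1/240

Favorable outcomes: C(7,5)·!2 = 21·1 = 21.
Total outcomes: 7! = 5040.
Probability = 21/5040 = 1/240.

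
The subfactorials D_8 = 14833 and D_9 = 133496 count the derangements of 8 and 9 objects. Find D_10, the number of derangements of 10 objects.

1334961

D_10 = (10-1)·(D_9 + D_8) = 9·(133496 + 14833) = 9·148329 = 1334961.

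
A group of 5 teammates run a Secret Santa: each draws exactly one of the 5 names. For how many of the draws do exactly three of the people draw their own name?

Choose which 3 of the 5 are fixed: C(5,3) = 10.
The other 2 form a derangement: !2 = 1.
Total: 10 × 1 = 10.

10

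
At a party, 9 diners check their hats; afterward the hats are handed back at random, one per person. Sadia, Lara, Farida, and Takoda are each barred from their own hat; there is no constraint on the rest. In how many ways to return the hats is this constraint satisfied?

229080

Inclusion-exclusion on the 4 forbidden self-matches:
Σ_{j=0}^{4} (-1)^j C(4,j)(9-j)!
= C(4,0)·9! - C(4,1)·8! + C(4,2)·7! - C(4,3)·6! + C(4,4)·5!
= 362880 - 161280 + 30240 - 2880 + 120
= 229080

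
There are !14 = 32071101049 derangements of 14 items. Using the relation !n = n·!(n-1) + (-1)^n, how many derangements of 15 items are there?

481066515734

!15 = 15·32071101049 - 1 = 481066515734.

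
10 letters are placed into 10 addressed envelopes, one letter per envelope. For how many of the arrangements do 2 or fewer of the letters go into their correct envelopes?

# with exactly i fixed is C(10,i)·!(10-i); sum over i=0..2:
  i=0: C(10,0)·!10 = 1·1334961 = 1334961
  i=1: C(10,1)·!9 = 10·133496 = 1334960
  i=2: C(10,2)·!8 = 45·14833 = 667485
Total = 3337406.

3337406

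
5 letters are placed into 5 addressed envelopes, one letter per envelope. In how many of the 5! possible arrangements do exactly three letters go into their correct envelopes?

10

Pick the 3 fixed positions: C(5,3) = 10 ways.
The remaining 2 must be deranged: !2 = 1.
Total: 10 × 1 = 10.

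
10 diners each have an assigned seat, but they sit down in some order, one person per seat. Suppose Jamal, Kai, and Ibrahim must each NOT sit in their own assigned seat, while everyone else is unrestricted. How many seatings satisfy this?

Let A_j be the event that the j-th constrained one is fixed. By inclusion-exclusion over the 3 events:
Σ_{j=0}^{3} (-1)^j C(3,j)(10-j)!
= C(3,0)·10! - C(3,1)·9! + C(3,2)·8! - C(3,3)·7!
= 3628800 - 1088640 + 120960 - 5040
= 2656080

2656080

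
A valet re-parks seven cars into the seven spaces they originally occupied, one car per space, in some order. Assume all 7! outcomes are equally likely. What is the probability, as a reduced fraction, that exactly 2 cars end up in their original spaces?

11/60

Favorable outcomes: C(7,2)·!5 = 21·44 = 924.
Total outcomes: 7! = 5040.
Probability = 924/5040 = 11/60.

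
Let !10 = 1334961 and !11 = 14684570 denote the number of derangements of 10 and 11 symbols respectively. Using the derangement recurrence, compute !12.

176214841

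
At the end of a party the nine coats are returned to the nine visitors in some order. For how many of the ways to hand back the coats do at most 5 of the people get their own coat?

Sum C(9,i)·!(9-i) for i = 0..5:
  i=0: C(9,0)·!9 = 1·133496 = 133496
  i=1: C(9,1)·!8 = 9·14833 = 133497
  i=2: C(9,2)·!7 = 36·1854 = 66744
  i=3: C(9,3)·!6 = 84·265 = 22260
  i=4: C(9,4)·!5 = 126·44 = 5544
  i=5: C(9,5)·!4 = 126·9 = 1134
Total = 362675.

362675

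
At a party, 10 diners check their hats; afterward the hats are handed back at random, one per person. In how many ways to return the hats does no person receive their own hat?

The subfactorial !10 = [10!/e] (nearest integer).
10! = 3628800, and 3628800/e ≈ 1334960.92, so !10 = 1334961.

1334961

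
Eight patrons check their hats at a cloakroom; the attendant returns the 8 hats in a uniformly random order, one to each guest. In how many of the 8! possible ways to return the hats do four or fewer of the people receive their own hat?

Sum C(8,i)·!(8-i) for i = 0..4:
  i=0: C(8,0)·!8 = 1·14833 = 14833
  i=1: C(8,1)·!7 = 8·1854 = 14832
  i=2: C(8,2)·!6 = 28·265 = 7420
  i=3: C(8,3)·!5 = 56·44 = 2464
  i=4: C(8,4)·!4 = 70·9 = 630
Total = 40179.

40179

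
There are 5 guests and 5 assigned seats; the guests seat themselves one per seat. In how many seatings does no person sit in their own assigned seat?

44

Use !n = (n-1)(!(n-1) + !(n-2)).
!5 = 4·(9 + 2) = 4·11 = 44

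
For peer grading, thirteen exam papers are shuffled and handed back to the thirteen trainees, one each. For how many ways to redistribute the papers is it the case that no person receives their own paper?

2290792932

The subfactorial !13 = [13!/e] (nearest integer).
13! = 6227020800, and 6227020800/e ≈ 2290792932.07, so !13 = 2290792932.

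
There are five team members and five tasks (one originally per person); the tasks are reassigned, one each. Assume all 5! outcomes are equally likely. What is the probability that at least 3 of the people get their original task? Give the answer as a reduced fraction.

11/120

Favorable outcomes: Σ_{i≥3} C(5,i)·!(5-i) = 10·1 + 5·0 + 1·1 = 11.
Total outcomes: 5! = 120.
Probability = 11/120 = 11/120.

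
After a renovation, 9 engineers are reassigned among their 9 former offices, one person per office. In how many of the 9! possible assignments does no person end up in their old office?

Use !n = (n-1)(!(n-1) + !(n-2)).
!9 = 8·(14833 + 1854) = 8·16687 = 133496

133496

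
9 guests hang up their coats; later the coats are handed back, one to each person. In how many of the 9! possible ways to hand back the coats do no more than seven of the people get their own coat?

362879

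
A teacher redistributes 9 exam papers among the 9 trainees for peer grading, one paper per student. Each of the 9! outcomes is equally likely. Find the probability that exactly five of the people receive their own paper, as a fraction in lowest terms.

Favorable outcomes: C(9,5)·!4 = 126·9 = 1134.
Total outcomes: 9! = 362880.
Probability = 1134/362880 = 1/320.

1/320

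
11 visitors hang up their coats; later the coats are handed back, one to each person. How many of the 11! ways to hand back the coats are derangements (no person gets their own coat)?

14684570

The number of derangements of 11 is !11 = Σ_{k=0}^{11} (-1)^k·11!/k!
= 11! - 11!/1! + 11!/2! - 11!/3! + 11!/4! - 11!/5! + 11!/6! - 11!/7! + 11!/8! - 11!/9! + 11!/10! - 11!/11!
= 39916800 - 39916800 + 19958400 - 6652800 + 1663200 - 332640 + 55440 - 7920 + 990 - 110 + 11 - 1
= 14684570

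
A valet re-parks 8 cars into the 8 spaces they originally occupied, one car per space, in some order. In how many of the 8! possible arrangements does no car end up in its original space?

14833

!8 = 8! · Σ_{k=0}^{8} (-1)^k/k!
= 8! - 8!/1! + 8!/2! - 8!/3! + 8!/4! - 8!/5! + 8!/6! - 8!/7! + 8!/8!
= 40320 - 40320 + 20160 - 6720 + 1680 - 336 + 56 - 8 + 1
= 14833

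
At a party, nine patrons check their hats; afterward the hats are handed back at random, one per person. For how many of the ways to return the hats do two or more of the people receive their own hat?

95887

Sum C(9,i)·!(9-i) for i = 2..9:
  i=2: C(9,2)·!7 = 36·1854 = 66744
  i=3: C(9,3)·!6 = 84·265 = 22260
  i=4: C(9,4)·!5 = 126·44 = 5544
  i=5: C(9,5)·!4 = 126·9 = 1134
  i=6: C(9,6)·!3 = 84·2 = 168
  i=7: C(9,7)·!2 = 36·1 = 36
  i=8: C(9,8)·!1 = 9·0 = 0
  i=9: C(9,9)·!0 = 1·1 = 1
Total = 95887.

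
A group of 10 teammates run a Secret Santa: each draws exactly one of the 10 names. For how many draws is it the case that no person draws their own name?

1334961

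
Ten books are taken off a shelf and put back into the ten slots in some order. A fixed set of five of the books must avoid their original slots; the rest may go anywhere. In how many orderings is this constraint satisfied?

2170680

Inclusion-exclusion on the 5 forbidden self-matches:
Σ_{j=0}^{5} (-1)^j C(5,j)(10-j)!
= C(5,0)·10! - C(5,1)·9! + C(5,2)·8! - C(5,3)·7! + C(5,4)·6! - C(5,5)·5!
= 3628800 - 1814400 + 403200 - 50400 + 3600 - 120
= 2170680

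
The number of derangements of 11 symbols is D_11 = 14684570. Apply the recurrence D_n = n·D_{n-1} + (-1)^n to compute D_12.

D_12 = 12·14684570 + 1 = 176214841.

176214841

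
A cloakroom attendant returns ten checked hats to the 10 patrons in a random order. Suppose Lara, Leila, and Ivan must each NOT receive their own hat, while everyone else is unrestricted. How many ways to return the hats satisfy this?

2656080

Inclusion-exclusion on the 3 forbidden self-matches:
Σ_{j=0}^{3} (-1)^j C(3,j)(10-j)!
= C(3,0)·10! - C(3,1)·9! + C(3,2)·8! - C(3,3)·7!
= 3628800 - 1088640 + 120960 - 5040
= 2656080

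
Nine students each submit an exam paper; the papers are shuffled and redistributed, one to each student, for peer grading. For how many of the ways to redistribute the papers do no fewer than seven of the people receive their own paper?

Sum C(9,i)·!(9-i) for i = 7..9:
  i=7: C(9,7)·!2 = 36·1 = 36
  i=8: C(9,8)·!1 = 9·0 = 0
  i=9: C(9,9)·!0 = 1·1 = 1
Total = 37.

37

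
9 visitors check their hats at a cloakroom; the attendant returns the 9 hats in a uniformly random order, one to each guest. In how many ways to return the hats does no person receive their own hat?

133496

!9 is the nearest integer to 9!/e.
9! = 362880, and 362880/e ≈ 133496.09, so !9 = 133496.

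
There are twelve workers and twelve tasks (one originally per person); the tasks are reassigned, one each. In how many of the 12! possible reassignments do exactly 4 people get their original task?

Choose which 4 of the 12 are fixed: C(12,4) = 495.
The remaining 8 must be deranged: !8 = 14833.
Total: 495 × 14833 = 7342335.

7342335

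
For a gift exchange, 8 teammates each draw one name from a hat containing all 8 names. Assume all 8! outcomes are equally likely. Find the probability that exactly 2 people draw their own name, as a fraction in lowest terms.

Favorable outcomes: C(8,2)·!6 = 28·265 = 7420.
Total outcomes: 8! = 40320.
Probability = 7420/40320 = 53/288.

53/288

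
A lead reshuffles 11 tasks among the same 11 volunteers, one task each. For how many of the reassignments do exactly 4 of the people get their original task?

Choose which 4 of the 11 are fixed: C(11,4) = 330.
The remaining 7 must be deranged: !7 = 1854.
Total: 330 × 1854 = 611820.

611820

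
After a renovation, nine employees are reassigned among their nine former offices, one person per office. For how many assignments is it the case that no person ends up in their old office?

Use !n = n·!(n-1) + (-1)^n.
!9 = 9·14833 - 1 = 133496

133496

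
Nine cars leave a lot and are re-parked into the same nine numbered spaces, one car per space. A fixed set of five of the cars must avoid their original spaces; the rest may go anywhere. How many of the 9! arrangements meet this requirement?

Inclusion-exclusion on the 5 forbidden self-matches:
Σ_{j=0}^{5} (-1)^j C(5,j)(9-j)!
= C(5,0)·9! - C(5,1)·8! + C(5,2)·7! - C(5,3)·6! + C(5,4)·5! - C(5,5)·4!
= 362880 - 201600 + 50400 - 7200 + 600 - 24
= 205056

205056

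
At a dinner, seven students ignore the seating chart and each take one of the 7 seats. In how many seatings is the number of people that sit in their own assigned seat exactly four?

Pick the 4 fixed positions: C(7,4) = 35 ways.
The other 3 form a derangement: !3 = 2.
Total: 35 × 2 = 70.

70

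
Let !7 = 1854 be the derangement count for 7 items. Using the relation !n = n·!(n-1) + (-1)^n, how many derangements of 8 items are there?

!8 = 8·1854 + 1 = 14833.

14833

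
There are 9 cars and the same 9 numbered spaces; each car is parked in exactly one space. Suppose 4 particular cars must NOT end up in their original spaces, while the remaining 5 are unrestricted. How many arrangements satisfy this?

229080

Let A_j be the event that the j-th constrained one is fixed. By inclusion-exclusion over the 4 events:
Σ_{j=0}^{4} (-1)^j C(4,j)(9-j)!
= C(4,0)·9! - C(4,1)·8! + C(4,2)·7! - C(4,3)·6! + C(4,4)·5!
= 362880 - 161280 + 30240 - 2880 + 120
= 229080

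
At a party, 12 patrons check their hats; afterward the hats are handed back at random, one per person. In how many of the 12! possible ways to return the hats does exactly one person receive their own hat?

Pick the single fixed position: C(12,1) = 12 ways.
The other 11 form a derangement: !11 = 14684570.
Total: 12 × 14684570 = 176214840.

176214840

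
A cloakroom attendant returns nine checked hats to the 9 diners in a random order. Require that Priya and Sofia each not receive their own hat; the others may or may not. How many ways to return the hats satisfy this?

287280

Inclusion-exclusion on the 2 forbidden self-matches:
Σ_{j=0}^{2} (-1)^j C(2,j)(9-j)!
= C(2,0)·9! - C(2,1)·8! + C(2,2)·7!
= 362880 - 80640 + 5040
= 287280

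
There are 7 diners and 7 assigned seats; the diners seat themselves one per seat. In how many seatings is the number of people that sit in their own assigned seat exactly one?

1855

Pick the single fixed position: C(7,1) = 7 ways.
The remaining 6 must be deranged: !6 = 265.
Total: 7 × 265 = 1855.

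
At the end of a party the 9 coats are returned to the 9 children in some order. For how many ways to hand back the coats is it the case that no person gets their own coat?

133496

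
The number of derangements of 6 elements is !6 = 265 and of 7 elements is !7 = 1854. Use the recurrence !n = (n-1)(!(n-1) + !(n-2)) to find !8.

!8 = (8-1)·(!7 + !6) = 7·(1854 + 265) = 7·2119 = 14833.

14833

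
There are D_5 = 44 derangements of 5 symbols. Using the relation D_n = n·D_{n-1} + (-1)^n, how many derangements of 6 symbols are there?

265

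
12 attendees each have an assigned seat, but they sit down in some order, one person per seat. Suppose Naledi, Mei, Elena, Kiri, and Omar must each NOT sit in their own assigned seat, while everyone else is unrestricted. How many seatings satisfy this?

312273360

Let A_j be the event that the j-th constrained one is fixed. By inclusion-exclusion over the 5 events:
Σ_{j=0}^{5} (-1)^j C(5,j)(12-j)!
= C(5,0)·12! - C(5,1)·11! + C(5,2)·10! - C(5,3)·9! + C(5,4)·8! - C(5,5)·7!
= 479001600 - 199584000 + 36288000 - 3628800 + 201600 - 5040
= 312273360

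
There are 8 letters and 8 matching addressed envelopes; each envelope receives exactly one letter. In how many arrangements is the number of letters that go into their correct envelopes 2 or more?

# with exactly i fixed is C(8,i)·!(8-i); sum over i=2..8:
  i=2: C(8,2)·!6 = 28·265 = 7420
  i=3: C(8,3)·!5 = 56·44 = 2464
  i=4: C(8,4)·!4 = 70·9 = 630
  i=5: C(8,5)·!3 = 56·2 = 112
  i=6: C(8,6)·!2 = 28·1 = 28
  i=7: C(8,7)·!1 = 8·0 = 0
  i=8: C(8,8)·!0 = 1·1 = 1
Total = 10655.

10655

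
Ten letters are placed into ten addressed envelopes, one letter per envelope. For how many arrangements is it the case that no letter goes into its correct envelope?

1334961

By inclusion-exclusion, !10 = Σ (-1)^k · 10!/k! for k=0..10
= 10! - 10!/1! + 10!/2! - 10!/3! + 10!/4! - 10!/5! + 10!/6! - 10!/7! + 10!/8! - 10!/9! + 10!/10!
= 3628800 - 3628800 + 1814400 - 604800 + 151200 - 30240 + 5040 - 720 + 90 - 10 + 1
= 1334961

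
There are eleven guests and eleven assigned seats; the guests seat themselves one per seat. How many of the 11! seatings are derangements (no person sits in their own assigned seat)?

14684570

Use !n = (n-1)(!(n-1) + !(n-2)).
!11 = 10·(1334961 + 133496) = 10·1468457 = 14684570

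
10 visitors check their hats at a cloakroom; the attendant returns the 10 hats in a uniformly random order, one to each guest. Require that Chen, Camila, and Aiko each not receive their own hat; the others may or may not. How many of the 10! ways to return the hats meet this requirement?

2656080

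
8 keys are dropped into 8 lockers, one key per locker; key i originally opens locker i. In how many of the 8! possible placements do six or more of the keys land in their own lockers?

29

Sum C(8,i)·!(8-i) for i = 6..8:
  i=6: C(8,6)·!2 = 28·1 = 28
  i=7: C(8,7)·!1 = 8·0 = 0
  i=8: C(8,8)·!0 = 1·1 = 1
Total = 29.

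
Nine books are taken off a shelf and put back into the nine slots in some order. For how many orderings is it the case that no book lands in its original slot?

!9 is the nearest integer to 9!/e.
9! = 362880, and 362880/e ≈ 133496.09, so !9 = 133496.

133496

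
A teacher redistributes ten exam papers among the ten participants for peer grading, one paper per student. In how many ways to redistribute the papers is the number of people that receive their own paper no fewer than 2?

958879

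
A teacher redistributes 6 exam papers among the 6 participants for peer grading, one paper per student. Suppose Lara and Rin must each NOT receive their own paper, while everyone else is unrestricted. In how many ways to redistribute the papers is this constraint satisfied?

504

Let A_j be the event that the j-th constrained one is fixed. By inclusion-exclusion over the 2 events:
Σ_{j=0}^{2} (-1)^j C(2,j)(6-j)!
= C(2,0)·6! - C(2,1)·5! + C(2,2)·4!
= 720 - 240 + 24
= 504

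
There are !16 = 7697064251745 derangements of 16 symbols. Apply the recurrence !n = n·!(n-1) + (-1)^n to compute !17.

!17 = 17·7697064251745 - 1 = 130850092279664.

130850092279664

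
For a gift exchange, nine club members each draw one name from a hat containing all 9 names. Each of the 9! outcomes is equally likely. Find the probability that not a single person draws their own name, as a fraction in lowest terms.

16687/45360

Favorable outcomes: !9 = 133496.
Total outcomes: 9! = 362880.
Probability = 133496/362880 = 16687/45360.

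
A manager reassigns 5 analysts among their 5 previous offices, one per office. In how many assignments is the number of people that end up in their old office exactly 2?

Choose which 2 of the 5 are fixed: C(5,2) = 10.
The remaining 3 must be deranged: !3 = 2.
Total: 10 × 2 = 20.

20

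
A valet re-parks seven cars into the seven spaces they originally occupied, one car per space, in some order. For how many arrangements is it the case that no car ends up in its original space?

1854

!7 = 7! · Σ_{k=0}^{7} (-1)^k/k!
= 7! - 7!/1! + 7!/2! - 7!/3! + 7!/4! - 7!/5! + 7!/6! - 7!/7!
= 5040 - 5040 + 2520 - 840 + 210 - 42 + 7 - 1
= 1854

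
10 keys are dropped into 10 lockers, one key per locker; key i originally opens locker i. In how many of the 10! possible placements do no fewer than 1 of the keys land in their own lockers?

2293839

Sum C(10,i)·!(10-i) for i = 1..10:
  i=1: C(10,1)·!9 = 10·133496 = 1334960
  i=2: C(10,2)·!8 = 45·14833 = 667485
  i=3: C(10,3)·!7 = 120·1854 = 222480
  i=4: C(10,4)·!6 = 210·265 = 55650
  i=5: C(10,5)·!5 = 252·44 = 11088
  i=6: C(10,6)·!4 = 210·9 = 1890
  i=7: C(10,7)·!3 = 120·2 = 240
  i=8: C(10,8)·!2 = 45·1 = 45
  i=9: C(10,9)·!1 = 10·0 = 0
  i=10: C(10,10)·!0 = 1·1 = 1
Total = 2293839.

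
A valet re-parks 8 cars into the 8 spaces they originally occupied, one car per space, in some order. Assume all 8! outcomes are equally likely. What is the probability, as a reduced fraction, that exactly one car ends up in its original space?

103/280

Favorable outcomes: C(8,1)·!7 = 8·1854 = 14832.
Total outcomes: 8! = 40320.
Probability = 14832/40320 = 103/280.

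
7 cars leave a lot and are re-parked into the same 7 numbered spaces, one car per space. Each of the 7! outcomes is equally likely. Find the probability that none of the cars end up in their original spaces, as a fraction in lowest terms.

Favorable outcomes: !7 = 1854.
Total outcomes: 7! = 5040.
Probability = 1854/5040 = 103/280.

103/280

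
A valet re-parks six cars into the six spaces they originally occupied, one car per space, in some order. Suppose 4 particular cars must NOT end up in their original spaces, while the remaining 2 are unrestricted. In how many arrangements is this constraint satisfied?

362

Let A_j be the event that the j-th constrained one is fixed. By inclusion-exclusion over the 4 events:
Σ_{j=0}^{4} (-1)^j C(4,j)(6-j)!
= C(4,0)·6! - C(4,1)·5! + C(4,2)·4! - C(4,3)·3! + C(4,4)·2!
= 720 - 480 + 144 - 24 + 2
= 362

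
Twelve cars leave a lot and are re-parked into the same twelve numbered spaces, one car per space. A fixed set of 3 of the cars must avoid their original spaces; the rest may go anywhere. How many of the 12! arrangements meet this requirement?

369774720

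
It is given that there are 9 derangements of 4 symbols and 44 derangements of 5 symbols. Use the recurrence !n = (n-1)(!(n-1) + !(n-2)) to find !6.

265

!6 = (6-1)·(!5 + !4) = 5·(44 + 9) = 5·53 = 265.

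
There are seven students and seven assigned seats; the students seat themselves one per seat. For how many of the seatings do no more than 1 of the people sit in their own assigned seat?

3709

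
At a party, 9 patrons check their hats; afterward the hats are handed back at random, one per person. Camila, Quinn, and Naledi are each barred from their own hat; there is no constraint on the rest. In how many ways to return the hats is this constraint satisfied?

256320

Inclusion-exclusion on the 3 forbidden self-matches:
Σ_{j=0}^{3} (-1)^j C(3,j)(9-j)!
= C(3,0)·9! - C(3,1)·8! + C(3,2)·7! - C(3,3)·6!
= 362880 - 120960 + 15120 - 720
= 256320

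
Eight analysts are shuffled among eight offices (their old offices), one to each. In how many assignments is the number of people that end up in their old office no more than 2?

Sum C(8,i)·!(8-i) for i = 0..2:
  i=0: C(8,0)·!8 = 1·14833 = 14833
  i=1: C(8,1)·!7 = 8·1854 = 14832
  i=2: C(8,2)·!6 = 28·265 = 7420
Total = 37085.

37085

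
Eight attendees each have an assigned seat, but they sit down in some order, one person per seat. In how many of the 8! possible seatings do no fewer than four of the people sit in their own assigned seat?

771

# with exactly i fixed is C(8,i)·!(8-i); sum over i=4..8:
  i=4: C(8,4)·!4 = 70·9 = 630
  i=5: C(8,5)·!3 = 56·2 = 112
  i=6: C(8,6)·!2 = 28·1 = 28
  i=7: C(8,7)·!1 = 8·0 = 0
  i=8: C(8,8)·!0 = 1·1 = 1
Total = 771.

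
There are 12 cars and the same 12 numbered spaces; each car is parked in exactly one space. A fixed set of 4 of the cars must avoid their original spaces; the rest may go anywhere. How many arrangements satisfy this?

Let A_j be the event that the j-th constrained one is fixed. By inclusion-exclusion over the 4 events:
Σ_{j=0}^{4} (-1)^j C(4,j)(12-j)!
= C(4,0)·12! - C(4,1)·11! + C(4,2)·10! - C(4,3)·9! + C(4,4)·8!
= 479001600 - 159667200 + 21772800 - 1451520 + 40320
= 339696000

339696000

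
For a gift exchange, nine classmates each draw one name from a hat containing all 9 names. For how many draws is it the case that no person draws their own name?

133496

The number of derangements of 9 is !9 = Σ_{k=0}^{9} (-1)^k·9!/k!
= 9! - 9!/1! + 9!/2! - 9!/3! + 9!/4! - 9!/5! + 9!/6! - 9!/7! + 9!/8! - 9!/9!
= 362880 - 362880 + 181440 - 60480 + 15120 - 3024 + 504 - 72 + 9 - 1
= 133496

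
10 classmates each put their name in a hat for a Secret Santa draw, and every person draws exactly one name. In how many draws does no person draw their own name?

Recurrence: !10 = 9·(!9 + !8).
!10 = 9·(133496 + 14833) = 9·148329 = 1334961

1334961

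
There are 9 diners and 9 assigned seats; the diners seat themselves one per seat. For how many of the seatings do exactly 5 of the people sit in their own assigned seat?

Pick the 5 fixed positions: C(9,5) = 126 ways.
The remaining 4 must be deranged: !4 = 9.
Total: 126 × 9 = 1134.

1134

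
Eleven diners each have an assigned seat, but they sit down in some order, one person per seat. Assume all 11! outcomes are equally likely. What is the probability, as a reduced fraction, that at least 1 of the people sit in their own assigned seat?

2523223/3991680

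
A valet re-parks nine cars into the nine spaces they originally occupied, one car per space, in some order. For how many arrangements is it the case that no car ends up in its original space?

The number of derangements of 9 is !9 = Σ_{k=0}^{9} (-1)^k·9!/k!
= 9! - 9!/1! + 9!/2! - 9!/3! + 9!/4! - 9!/5! + 9!/6! - 9!/7! + 9!/8! - 9!/9!
= 362880 - 362880 + 181440 - 60480 + 15120 - 3024 + 504 - 72 + 9 - 1
= 133496

133496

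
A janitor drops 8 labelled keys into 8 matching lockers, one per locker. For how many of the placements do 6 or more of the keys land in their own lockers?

# with exactly i fixed is C(8,i)·!(8-i); sum over i=6..8:
  i=6: C(8,6)·!2 = 28·1 = 28
  i=7: C(8,7)·!1 = 8·0 = 0
  i=8: C(8,8)·!0 = 1·1 = 1
Total = 29.

29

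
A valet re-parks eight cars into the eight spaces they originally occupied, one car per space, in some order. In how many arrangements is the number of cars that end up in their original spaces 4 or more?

771

# with exactly i fixed is C(8,i)·!(8-i); sum over i=4..8:
  i=4: C(8,4)·!4 = 70·9 = 630
  i=5: C(8,5)·!3 = 56·2 = 112
  i=6: C(8,6)·!2 = 28·1 = 28
  i=7: C(8,7)·!1 = 8·0 = 0
  i=8: C(8,8)·!0 = 1·1 = 1
Total = 771.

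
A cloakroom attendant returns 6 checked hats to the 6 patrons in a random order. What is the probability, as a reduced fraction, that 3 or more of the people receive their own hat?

Favorable outcomes: Σ_{i≥3} C(6,i)·!(6-i) = 20·2 + 15·1 + 6·0 + 1·1 = 56.
Total outcomes: 6! = 720.
Probability = 56/720 = 7/90.

7/90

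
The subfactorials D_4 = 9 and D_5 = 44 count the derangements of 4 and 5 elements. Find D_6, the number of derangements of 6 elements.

265

D_6 = (6-1)·(D_5 + D_4) = 5·(44 + 9) = 5·53 = 265.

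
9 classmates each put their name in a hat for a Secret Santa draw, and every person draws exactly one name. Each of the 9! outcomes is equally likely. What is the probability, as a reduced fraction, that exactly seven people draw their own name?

Favorable outcomes: C(9,7)·!2 = 36·1 = 36.
Total outcomes: 9! = 362880.
Probability = 36/362880 = 1/10080.

1/10080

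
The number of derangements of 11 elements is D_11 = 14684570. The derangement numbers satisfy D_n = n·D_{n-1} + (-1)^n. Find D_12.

176214841

D_12 = 12·14684570 + 1 = 176214841.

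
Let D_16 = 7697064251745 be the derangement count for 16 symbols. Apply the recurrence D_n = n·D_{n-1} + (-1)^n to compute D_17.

D_17 = 17·7697064251745 - 1 = 130850092279664.

130850092279664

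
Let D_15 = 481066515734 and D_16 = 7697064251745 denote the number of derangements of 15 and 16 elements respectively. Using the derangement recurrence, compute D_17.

130850092279664

D_17 = (17-1)·(D_16 + D_15) = 16·(7697064251745 + 481066515734) = 16·8178130767479 = 130850092279664.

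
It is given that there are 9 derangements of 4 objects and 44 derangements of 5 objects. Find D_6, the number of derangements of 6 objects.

265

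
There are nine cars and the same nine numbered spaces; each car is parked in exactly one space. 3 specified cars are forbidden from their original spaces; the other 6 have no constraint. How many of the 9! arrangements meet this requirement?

256320

Let A_j be the event that the j-th constrained one is fixed. By inclusion-exclusion over the 3 events:
Σ_{j=0}^{3} (-1)^j C(3,j)(9-j)!
= C(3,0)·9! - C(3,1)·8! + C(3,2)·7! - C(3,3)·6!
= 362880 - 120960 + 15120 - 720
= 256320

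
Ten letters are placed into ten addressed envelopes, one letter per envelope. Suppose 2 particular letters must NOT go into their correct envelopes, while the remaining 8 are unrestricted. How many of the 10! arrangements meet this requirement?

2943360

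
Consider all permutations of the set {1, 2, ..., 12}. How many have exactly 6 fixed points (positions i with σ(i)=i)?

244860

Choose which 6 of the 12 are fixed: C(12,6) = 924.
The remaining 6 must be deranged: !6 = 265.
Total: 924 × 265 = 244860.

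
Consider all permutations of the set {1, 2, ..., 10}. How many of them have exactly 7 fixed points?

Choose which 7 of the 10 are fixed: C(10,7) = 120.
The remaining 3 must be deranged: !3 = 2.
Total: 120 × 2 = 240.

240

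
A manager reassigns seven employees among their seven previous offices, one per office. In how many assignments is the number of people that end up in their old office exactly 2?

924

Choose which 2 of the 7 are fixed: C(7,2) = 21.
The other 5 form a derangement: !5 = 44.
Total: 21 × 44 = 924.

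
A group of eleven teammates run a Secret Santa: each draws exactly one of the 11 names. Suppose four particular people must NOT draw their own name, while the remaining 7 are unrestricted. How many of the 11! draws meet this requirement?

Inclusion-exclusion on the 4 forbidden self-matches:
Σ_{j=0}^{4} (-1)^j C(4,j)(11-j)!
= C(4,0)·11! - C(4,1)·10! + C(4,2)·9! - C(4,3)·8! + C(4,4)·7!
= 39916800 - 14515200 + 2177280 - 161280 + 5040
= 27422640

27422640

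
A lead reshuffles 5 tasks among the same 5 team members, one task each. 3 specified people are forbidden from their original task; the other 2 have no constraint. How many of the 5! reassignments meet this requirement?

64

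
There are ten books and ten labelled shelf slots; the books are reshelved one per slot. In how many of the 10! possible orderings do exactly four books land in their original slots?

Pick the 4 fixed positions: C(10,4) = 210 ways.
The remaining 6 must be deranged: !6 = 265.
Total: 210 × 265 = 55650.

55650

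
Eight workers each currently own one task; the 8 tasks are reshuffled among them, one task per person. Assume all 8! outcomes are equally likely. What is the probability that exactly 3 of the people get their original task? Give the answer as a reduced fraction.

Favorable outcomes: C(8,3)·!5 = 56·44 = 2464.
Total outcomes: 8! = 40320.
Probability = 2464/40320 = 11/180.

11/180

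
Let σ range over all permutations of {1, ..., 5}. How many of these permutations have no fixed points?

44

Use !n = n·!(n-1) + (-1)^n.
!5 = 5·9 - 1 = 44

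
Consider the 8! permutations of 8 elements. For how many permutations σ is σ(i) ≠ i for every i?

14833

Use !n = (n-1)(!(n-1) + !(n-2)).
!8 = 7·(1854 + 265) = 7·2119 = 14833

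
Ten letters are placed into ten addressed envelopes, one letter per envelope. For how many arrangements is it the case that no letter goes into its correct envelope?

1334961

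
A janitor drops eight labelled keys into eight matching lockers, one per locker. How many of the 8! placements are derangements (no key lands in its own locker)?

14833

The subfactorial !8 = [8!/e] (nearest integer).
8! = 40320, and 40320/e ≈ 14832.90, so !8 = 14833.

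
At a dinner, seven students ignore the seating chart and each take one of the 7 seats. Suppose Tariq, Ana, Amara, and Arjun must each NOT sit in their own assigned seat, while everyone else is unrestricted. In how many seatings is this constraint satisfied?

Let A_j be the event that the j-th constrained one is fixed. By inclusion-exclusion over the 4 events:
Σ_{j=0}^{4} (-1)^j C(4,j)(7-j)!
= C(4,0)·7! - C(4,1)·6! + C(4,2)·5! - C(4,3)·4! + C(4,4)·3!
= 5040 - 2880 + 720 - 96 + 6
= 2790

2790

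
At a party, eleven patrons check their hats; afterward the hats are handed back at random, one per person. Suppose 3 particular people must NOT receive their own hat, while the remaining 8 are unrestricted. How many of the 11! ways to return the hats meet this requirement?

30078720

Let A_j be the event that the j-th constrained one is fixed. By inclusion-exclusion over the 3 events:
Σ_{j=0}^{3} (-1)^j C(3,j)(11-j)!
= C(3,0)·11! - C(3,1)·10! + C(3,2)·9! - C(3,3)·8!
= 39916800 - 10886400 + 1088640 - 40320
= 30078720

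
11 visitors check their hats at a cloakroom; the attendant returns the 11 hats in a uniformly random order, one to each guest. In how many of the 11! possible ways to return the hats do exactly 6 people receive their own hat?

20328

Pick the 6 fixed positions: C(11,6) = 462 ways.
The remaining 5 must be deranged: !5 = 44.
Total: 462 × 44 = 20328.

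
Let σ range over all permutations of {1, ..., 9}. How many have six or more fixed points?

205

Sum C(9,i)·!(9-i) for i = 6..9:
  i=6: C(9,6)·!3 = 84·2 = 168
  i=7: C(9,7)·!2 = 36·1 = 36
  i=8: C(9,8)·!1 = 9·0 = 0
  i=9: C(9,9)·!0 = 1·1 = 1
Total = 205.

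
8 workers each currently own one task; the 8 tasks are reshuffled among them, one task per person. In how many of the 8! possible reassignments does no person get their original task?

14833

The subfactorial !8 = [8!/e] (nearest integer).
8! = 40320, and 40320/e ≈ 14832.90, so !8 = 14833.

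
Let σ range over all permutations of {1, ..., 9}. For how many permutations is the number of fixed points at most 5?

# with exactly i fixed is C(9,i)·!(9-i); sum over i=0..5:
  i=0: C(9,0)·!9 = 1·133496 = 133496
  i=1: C(9,1)·!8 = 9·14833 = 133497
  i=2: C(9,2)·!7 = 36·1854 = 66744
  i=3: C(9,3)·!6 = 84·265 = 22260
  i=4: C(9,4)·!5 = 126·44 = 5544
  i=5: C(9,5)·!4 = 126·9 = 1134
Total = 362675.

362675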